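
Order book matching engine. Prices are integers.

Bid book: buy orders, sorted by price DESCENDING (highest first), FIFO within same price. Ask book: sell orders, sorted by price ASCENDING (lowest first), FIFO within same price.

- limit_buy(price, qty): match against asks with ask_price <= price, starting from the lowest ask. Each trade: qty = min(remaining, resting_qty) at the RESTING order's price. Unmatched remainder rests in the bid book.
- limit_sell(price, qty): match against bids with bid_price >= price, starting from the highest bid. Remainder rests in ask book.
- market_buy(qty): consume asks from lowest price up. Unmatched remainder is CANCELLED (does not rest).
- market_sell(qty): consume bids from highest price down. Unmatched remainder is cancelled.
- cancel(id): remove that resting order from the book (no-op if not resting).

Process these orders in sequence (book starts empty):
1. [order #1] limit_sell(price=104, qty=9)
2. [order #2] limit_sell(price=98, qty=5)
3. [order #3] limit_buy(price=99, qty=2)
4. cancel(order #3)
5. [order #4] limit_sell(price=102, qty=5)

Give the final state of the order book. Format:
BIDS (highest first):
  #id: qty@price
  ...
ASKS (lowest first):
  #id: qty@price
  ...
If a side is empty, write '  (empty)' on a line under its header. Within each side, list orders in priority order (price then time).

Answer: BIDS (highest first):
  (empty)
ASKS (lowest first):
  #2: 3@98
  #4: 5@102
  #1: 9@104

Derivation:
After op 1 [order #1] limit_sell(price=104, qty=9): fills=none; bids=[-] asks=[#1:9@104]
After op 2 [order #2] limit_sell(price=98, qty=5): fills=none; bids=[-] asks=[#2:5@98 #1:9@104]
After op 3 [order #3] limit_buy(price=99, qty=2): fills=#3x#2:2@98; bids=[-] asks=[#2:3@98 #1:9@104]
After op 4 cancel(order #3): fills=none; bids=[-] asks=[#2:3@98 #1:9@104]
After op 5 [order #4] limit_sell(price=102, qty=5): fills=none; bids=[-] asks=[#2:3@98 #4:5@102 #1:9@104]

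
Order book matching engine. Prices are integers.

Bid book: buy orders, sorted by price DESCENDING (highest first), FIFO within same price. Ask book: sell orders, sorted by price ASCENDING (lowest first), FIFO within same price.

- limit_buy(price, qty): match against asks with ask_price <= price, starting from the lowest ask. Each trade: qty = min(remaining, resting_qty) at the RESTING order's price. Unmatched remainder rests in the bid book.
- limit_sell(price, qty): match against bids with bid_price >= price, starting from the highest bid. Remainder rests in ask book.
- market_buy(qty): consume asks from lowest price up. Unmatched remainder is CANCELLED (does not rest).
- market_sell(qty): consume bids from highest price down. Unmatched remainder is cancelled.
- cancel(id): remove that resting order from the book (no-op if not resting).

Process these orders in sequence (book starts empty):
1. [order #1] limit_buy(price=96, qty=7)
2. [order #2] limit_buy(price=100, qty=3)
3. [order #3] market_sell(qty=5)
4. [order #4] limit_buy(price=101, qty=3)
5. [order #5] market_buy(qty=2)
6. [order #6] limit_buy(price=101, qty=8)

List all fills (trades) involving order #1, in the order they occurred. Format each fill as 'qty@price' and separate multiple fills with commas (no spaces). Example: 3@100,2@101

Answer: 2@96

Derivation:
After op 1 [order #1] limit_buy(price=96, qty=7): fills=none; bids=[#1:7@96] asks=[-]
After op 2 [order #2] limit_buy(price=100, qty=3): fills=none; bids=[#2:3@100 #1:7@96] asks=[-]
After op 3 [order #3] market_sell(qty=5): fills=#2x#3:3@100 #1x#3:2@96; bids=[#1:5@96] asks=[-]
After op 4 [order #4] limit_buy(price=101, qty=3): fills=none; bids=[#4:3@101 #1:5@96] asks=[-]
After op 5 [order #5] market_buy(qty=2): fills=none; bids=[#4:3@101 #1:5@96] asks=[-]
After op 6 [order #6] limit_buy(price=101, qty=8): fills=none; bids=[#4:3@101 #6:8@101 #1:5@96] asks=[-]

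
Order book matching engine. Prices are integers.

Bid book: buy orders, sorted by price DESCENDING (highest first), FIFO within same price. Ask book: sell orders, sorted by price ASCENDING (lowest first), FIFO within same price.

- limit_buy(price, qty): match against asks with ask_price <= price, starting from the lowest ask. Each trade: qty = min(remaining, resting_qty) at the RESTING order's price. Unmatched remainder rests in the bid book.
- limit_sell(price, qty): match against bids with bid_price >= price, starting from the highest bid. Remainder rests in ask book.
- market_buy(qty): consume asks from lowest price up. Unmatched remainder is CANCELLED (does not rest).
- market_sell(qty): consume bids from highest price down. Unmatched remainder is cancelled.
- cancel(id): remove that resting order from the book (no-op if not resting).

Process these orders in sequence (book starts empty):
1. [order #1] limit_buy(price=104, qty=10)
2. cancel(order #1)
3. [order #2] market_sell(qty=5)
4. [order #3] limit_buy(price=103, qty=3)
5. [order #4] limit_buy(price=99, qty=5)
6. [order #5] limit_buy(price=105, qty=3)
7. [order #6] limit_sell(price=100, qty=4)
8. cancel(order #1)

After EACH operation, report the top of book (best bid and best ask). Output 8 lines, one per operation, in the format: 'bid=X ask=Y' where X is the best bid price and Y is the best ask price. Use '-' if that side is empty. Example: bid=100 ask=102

Answer: bid=104 ask=-
bid=- ask=-
bid=- ask=-
bid=103 ask=-
bid=103 ask=-
bid=105 ask=-
bid=103 ask=-
bid=103 ask=-

Derivation:
After op 1 [order #1] limit_buy(price=104, qty=10): fills=none; bids=[#1:10@104] asks=[-]
After op 2 cancel(order #1): fills=none; bids=[-] asks=[-]
After op 3 [order #2] market_sell(qty=5): fills=none; bids=[-] asks=[-]
After op 4 [order #3] limit_buy(price=103, qty=3): fills=none; bids=[#3:3@103] asks=[-]
After op 5 [order #4] limit_buy(price=99, qty=5): fills=none; bids=[#3:3@103 #4:5@99] asks=[-]
After op 6 [order #5] limit_buy(price=105, qty=3): fills=none; bids=[#5:3@105 #3:3@103 #4:5@99] asks=[-]
After op 7 [order #6] limit_sell(price=100, qty=4): fills=#5x#6:3@105 #3x#6:1@103; bids=[#3:2@103 #4:5@99] asks=[-]
After op 8 cancel(order #1): fills=none; bids=[#3:2@103 #4:5@99] asks=[-]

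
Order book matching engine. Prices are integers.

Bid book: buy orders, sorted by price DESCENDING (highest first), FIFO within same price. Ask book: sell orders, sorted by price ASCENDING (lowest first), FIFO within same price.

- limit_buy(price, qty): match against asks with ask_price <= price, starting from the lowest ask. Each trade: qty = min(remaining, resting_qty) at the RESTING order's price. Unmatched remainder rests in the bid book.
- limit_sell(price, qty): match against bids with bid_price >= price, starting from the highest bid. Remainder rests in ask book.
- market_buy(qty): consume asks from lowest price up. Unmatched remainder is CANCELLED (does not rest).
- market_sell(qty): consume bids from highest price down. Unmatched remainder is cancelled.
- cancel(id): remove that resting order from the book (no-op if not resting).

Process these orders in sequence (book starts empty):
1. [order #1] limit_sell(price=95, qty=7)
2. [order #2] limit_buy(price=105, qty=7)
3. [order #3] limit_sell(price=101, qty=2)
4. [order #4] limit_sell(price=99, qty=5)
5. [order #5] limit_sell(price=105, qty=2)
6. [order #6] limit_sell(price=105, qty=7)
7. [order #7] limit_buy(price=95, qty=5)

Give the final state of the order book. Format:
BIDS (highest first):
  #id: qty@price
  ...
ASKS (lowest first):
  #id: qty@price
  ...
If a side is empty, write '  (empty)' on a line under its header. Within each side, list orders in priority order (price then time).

After op 1 [order #1] limit_sell(price=95, qty=7): fills=none; bids=[-] asks=[#1:7@95]
After op 2 [order #2] limit_buy(price=105, qty=7): fills=#2x#1:7@95; bids=[-] asks=[-]
After op 3 [order #3] limit_sell(price=101, qty=2): fills=none; bids=[-] asks=[#3:2@101]
After op 4 [order #4] limit_sell(price=99, qty=5): fills=none; bids=[-] asks=[#4:5@99 #3:2@101]
After op 5 [order #5] limit_sell(price=105, qty=2): fills=none; bids=[-] asks=[#4:5@99 #3:2@101 #5:2@105]
After op 6 [order #6] limit_sell(price=105, qty=7): fills=none; bids=[-] asks=[#4:5@99 #3:2@101 #5:2@105 #6:7@105]
After op 7 [order #7] limit_buy(price=95, qty=5): fills=none; bids=[#7:5@95] asks=[#4:5@99 #3:2@101 #5:2@105 #6:7@105]

Answer: BIDS (highest first):
  #7: 5@95
ASKS (lowest first):
  #4: 5@99
  #3: 2@101
  #5: 2@105
  #6: 7@105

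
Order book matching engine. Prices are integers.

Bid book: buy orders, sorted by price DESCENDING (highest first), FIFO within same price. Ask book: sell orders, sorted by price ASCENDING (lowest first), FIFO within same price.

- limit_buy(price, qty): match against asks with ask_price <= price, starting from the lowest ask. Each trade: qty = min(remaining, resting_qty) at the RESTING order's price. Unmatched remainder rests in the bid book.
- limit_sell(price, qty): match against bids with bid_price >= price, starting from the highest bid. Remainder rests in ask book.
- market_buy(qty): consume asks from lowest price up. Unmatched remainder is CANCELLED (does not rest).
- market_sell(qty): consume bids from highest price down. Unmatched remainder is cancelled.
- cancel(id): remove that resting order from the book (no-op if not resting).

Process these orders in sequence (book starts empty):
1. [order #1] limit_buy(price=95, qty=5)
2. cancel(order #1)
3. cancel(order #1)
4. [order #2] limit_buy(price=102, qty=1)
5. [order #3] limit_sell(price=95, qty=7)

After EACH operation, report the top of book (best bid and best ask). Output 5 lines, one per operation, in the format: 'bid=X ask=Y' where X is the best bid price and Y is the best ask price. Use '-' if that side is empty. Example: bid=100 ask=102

Answer: bid=95 ask=-
bid=- ask=-
bid=- ask=-
bid=102 ask=-
bid=- ask=95

Derivation:
After op 1 [order #1] limit_buy(price=95, qty=5): fills=none; bids=[#1:5@95] asks=[-]
After op 2 cancel(order #1): fills=none; bids=[-] asks=[-]
After op 3 cancel(order #1): fills=none; bids=[-] asks=[-]
After op 4 [order #2] limit_buy(price=102, qty=1): fills=none; bids=[#2:1@102] asks=[-]
After op 5 [order #3] limit_sell(price=95, qty=7): fills=#2x#3:1@102; bids=[-] asks=[#3:6@95]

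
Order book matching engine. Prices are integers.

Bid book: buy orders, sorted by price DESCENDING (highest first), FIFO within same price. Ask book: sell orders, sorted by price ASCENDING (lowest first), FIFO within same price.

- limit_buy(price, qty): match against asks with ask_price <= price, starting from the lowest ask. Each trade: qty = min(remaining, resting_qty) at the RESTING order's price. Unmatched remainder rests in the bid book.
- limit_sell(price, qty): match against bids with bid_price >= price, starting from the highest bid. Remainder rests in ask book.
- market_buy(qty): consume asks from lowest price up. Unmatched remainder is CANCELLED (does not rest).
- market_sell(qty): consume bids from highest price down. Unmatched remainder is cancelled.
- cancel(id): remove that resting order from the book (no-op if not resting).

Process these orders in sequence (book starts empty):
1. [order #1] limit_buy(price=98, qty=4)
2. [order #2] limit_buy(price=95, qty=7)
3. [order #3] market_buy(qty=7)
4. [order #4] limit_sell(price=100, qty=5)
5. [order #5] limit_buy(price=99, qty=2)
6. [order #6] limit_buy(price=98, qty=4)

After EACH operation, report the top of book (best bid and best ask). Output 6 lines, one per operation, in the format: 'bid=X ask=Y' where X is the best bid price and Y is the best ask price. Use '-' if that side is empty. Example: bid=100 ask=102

After op 1 [order #1] limit_buy(price=98, qty=4): fills=none; bids=[#1:4@98] asks=[-]
After op 2 [order #2] limit_buy(price=95, qty=7): fills=none; bids=[#1:4@98 #2:7@95] asks=[-]
After op 3 [order #3] market_buy(qty=7): fills=none; bids=[#1:4@98 #2:7@95] asks=[-]
After op 4 [order #4] limit_sell(price=100, qty=5): fills=none; bids=[#1:4@98 #2:7@95] asks=[#4:5@100]
After op 5 [order #5] limit_buy(price=99, qty=2): fills=none; bids=[#5:2@99 #1:4@98 #2:7@95] asks=[#4:5@100]
After op 6 [order #6] limit_buy(price=98, qty=4): fills=none; bids=[#5:2@99 #1:4@98 #6:4@98 #2:7@95] asks=[#4:5@100]

Answer: bid=98 ask=-
bid=98 ask=-
bid=98 ask=-
bid=98 ask=100
bid=99 ask=100
bid=99 ask=100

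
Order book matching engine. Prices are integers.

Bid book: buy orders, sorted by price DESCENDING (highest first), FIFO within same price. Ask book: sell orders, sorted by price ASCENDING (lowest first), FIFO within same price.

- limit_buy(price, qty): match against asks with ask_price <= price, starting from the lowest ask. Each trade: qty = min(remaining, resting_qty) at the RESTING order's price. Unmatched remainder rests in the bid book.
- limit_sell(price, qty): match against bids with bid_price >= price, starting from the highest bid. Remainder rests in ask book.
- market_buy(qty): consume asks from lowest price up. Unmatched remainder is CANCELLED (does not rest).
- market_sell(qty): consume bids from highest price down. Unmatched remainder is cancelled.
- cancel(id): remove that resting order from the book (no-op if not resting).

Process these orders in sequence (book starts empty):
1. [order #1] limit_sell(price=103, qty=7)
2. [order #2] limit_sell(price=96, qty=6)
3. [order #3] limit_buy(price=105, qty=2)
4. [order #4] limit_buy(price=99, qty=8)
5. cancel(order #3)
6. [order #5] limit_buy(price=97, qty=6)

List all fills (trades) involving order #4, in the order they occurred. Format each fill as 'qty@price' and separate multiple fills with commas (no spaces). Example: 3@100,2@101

Answer: 4@96

Derivation:
After op 1 [order #1] limit_sell(price=103, qty=7): fills=none; bids=[-] asks=[#1:7@103]
After op 2 [order #2] limit_sell(price=96, qty=6): fills=none; bids=[-] asks=[#2:6@96 #1:7@103]
After op 3 [order #3] limit_buy(price=105, qty=2): fills=#3x#2:2@96; bids=[-] asks=[#2:4@96 #1:7@103]
After op 4 [order #4] limit_buy(price=99, qty=8): fills=#4x#2:4@96; bids=[#4:4@99] asks=[#1:7@103]
After op 5 cancel(order #3): fills=none; bids=[#4:4@99] asks=[#1:7@103]
After op 6 [order #5] limit_buy(price=97, qty=6): fills=none; bids=[#4:4@99 #5:6@97] asks=[#1:7@103]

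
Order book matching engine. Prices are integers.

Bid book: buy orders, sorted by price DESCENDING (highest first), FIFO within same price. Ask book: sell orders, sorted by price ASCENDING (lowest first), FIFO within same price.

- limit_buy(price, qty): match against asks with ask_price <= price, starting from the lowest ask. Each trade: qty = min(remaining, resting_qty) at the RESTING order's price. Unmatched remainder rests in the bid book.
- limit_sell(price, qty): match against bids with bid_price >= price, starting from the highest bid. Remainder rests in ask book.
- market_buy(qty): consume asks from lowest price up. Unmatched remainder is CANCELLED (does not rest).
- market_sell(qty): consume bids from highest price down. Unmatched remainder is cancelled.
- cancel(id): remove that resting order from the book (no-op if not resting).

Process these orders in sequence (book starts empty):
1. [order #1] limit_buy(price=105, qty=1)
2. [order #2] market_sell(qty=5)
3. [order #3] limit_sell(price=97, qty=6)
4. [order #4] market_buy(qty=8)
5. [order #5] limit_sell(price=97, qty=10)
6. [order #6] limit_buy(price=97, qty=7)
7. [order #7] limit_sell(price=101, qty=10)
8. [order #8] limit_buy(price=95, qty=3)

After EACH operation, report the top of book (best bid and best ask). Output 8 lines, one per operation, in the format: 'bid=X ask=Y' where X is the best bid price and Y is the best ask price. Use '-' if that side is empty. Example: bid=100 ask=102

Answer: bid=105 ask=-
bid=- ask=-
bid=- ask=97
bid=- ask=-
bid=- ask=97
bid=- ask=97
bid=- ask=97
bid=95 ask=97

Derivation:
After op 1 [order #1] limit_buy(price=105, qty=1): fills=none; bids=[#1:1@105] asks=[-]
After op 2 [order #2] market_sell(qty=5): fills=#1x#2:1@105; bids=[-] asks=[-]
After op 3 [order #3] limit_sell(price=97, qty=6): fills=none; bids=[-] asks=[#3:6@97]
After op 4 [order #4] market_buy(qty=8): fills=#4x#3:6@97; bids=[-] asks=[-]
After op 5 [order #5] limit_sell(price=97, qty=10): fills=none; bids=[-] asks=[#5:10@97]
After op 6 [order #6] limit_buy(price=97, qty=7): fills=#6x#5:7@97; bids=[-] asks=[#5:3@97]
After op 7 [order #7] limit_sell(price=101, qty=10): fills=none; bids=[-] asks=[#5:3@97 #7:10@101]
After op 8 [order #8] limit_buy(price=95, qty=3): fills=none; bids=[#8:3@95] asks=[#5:3@97 #7:10@101]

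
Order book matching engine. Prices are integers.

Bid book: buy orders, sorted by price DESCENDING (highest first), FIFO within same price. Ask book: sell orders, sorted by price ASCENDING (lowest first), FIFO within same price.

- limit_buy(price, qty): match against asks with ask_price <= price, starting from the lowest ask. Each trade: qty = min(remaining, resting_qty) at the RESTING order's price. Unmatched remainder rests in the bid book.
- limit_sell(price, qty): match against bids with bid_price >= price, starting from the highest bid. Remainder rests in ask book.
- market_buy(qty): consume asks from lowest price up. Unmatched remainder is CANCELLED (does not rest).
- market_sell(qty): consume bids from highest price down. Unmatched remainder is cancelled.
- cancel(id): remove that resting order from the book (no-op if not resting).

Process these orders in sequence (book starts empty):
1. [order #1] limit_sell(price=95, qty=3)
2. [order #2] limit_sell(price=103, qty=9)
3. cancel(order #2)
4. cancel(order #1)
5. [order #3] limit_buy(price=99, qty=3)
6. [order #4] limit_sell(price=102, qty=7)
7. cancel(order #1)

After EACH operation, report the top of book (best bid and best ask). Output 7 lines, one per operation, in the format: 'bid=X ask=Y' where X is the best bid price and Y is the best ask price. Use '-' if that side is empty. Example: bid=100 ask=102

Answer: bid=- ask=95
bid=- ask=95
bid=- ask=95
bid=- ask=-
bid=99 ask=-
bid=99 ask=102
bid=99 ask=102

Derivation:
After op 1 [order #1] limit_sell(price=95, qty=3): fills=none; bids=[-] asks=[#1:3@95]
After op 2 [order #2] limit_sell(price=103, qty=9): fills=none; bids=[-] asks=[#1:3@95 #2:9@103]
After op 3 cancel(order #2): fills=none; bids=[-] asks=[#1:3@95]
After op 4 cancel(order #1): fills=none; bids=[-] asks=[-]
After op 5 [order #3] limit_buy(price=99, qty=3): fills=none; bids=[#3:3@99] asks=[-]
After op 6 [order #4] limit_sell(price=102, qty=7): fills=none; bids=[#3:3@99] asks=[#4:7@102]
After op 7 cancel(order #1): fills=none; bids=[#3:3@99] asks=[#4:7@102]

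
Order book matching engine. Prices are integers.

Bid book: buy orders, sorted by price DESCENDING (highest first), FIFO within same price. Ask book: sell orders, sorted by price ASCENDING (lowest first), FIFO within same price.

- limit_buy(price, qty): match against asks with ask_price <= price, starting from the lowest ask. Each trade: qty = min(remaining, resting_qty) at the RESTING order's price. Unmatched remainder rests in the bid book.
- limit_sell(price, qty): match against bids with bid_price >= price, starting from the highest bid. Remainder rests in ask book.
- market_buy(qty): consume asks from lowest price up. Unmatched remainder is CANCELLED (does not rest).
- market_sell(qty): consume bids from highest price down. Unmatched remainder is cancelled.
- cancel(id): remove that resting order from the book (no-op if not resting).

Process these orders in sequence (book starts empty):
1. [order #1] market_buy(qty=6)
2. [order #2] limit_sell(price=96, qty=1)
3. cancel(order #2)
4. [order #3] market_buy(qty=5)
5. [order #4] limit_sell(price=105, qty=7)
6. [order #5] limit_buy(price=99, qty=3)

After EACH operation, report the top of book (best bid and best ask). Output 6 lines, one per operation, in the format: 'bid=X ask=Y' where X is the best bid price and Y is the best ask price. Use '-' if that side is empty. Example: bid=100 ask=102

Answer: bid=- ask=-
bid=- ask=96
bid=- ask=-
bid=- ask=-
bid=- ask=105
bid=99 ask=105

Derivation:
After op 1 [order #1] market_buy(qty=6): fills=none; bids=[-] asks=[-]
After op 2 [order #2] limit_sell(price=96, qty=1): fills=none; bids=[-] asks=[#2:1@96]
After op 3 cancel(order #2): fills=none; bids=[-] asks=[-]
After op 4 [order #3] market_buy(qty=5): fills=none; bids=[-] asks=[-]
After op 5 [order #4] limit_sell(price=105, qty=7): fills=none; bids=[-] asks=[#4:7@105]
After op 6 [order #5] limit_buy(price=99, qty=3): fills=none; bids=[#5:3@99] asks=[#4:7@105]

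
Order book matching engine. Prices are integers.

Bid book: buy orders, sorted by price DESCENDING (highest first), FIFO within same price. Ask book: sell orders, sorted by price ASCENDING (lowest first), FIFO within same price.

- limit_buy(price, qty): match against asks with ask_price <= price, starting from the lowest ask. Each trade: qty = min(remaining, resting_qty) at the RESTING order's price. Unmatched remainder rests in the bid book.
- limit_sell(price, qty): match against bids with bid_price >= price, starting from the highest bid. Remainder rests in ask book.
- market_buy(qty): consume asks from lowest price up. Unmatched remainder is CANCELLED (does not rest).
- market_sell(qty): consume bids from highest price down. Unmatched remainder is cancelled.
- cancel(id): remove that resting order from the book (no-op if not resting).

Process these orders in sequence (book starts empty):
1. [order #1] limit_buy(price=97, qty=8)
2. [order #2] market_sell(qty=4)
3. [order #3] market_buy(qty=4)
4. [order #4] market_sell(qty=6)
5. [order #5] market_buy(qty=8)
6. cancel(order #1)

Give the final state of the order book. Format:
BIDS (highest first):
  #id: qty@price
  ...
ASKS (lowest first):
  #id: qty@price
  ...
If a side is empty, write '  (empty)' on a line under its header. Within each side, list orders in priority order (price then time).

Answer: BIDS (highest first):
  (empty)
ASKS (lowest first):
  (empty)

Derivation:
After op 1 [order #1] limit_buy(price=97, qty=8): fills=none; bids=[#1:8@97] asks=[-]
After op 2 [order #2] market_sell(qty=4): fills=#1x#2:4@97; bids=[#1:4@97] asks=[-]
After op 3 [order #3] market_buy(qty=4): fills=none; bids=[#1:4@97] asks=[-]
After op 4 [order #4] market_sell(qty=6): fills=#1x#4:4@97; bids=[-] asks=[-]
After op 5 [order #5] market_buy(qty=8): fills=none; bids=[-] asks=[-]
After op 6 cancel(order #1): fills=none; bids=[-] asks=[-]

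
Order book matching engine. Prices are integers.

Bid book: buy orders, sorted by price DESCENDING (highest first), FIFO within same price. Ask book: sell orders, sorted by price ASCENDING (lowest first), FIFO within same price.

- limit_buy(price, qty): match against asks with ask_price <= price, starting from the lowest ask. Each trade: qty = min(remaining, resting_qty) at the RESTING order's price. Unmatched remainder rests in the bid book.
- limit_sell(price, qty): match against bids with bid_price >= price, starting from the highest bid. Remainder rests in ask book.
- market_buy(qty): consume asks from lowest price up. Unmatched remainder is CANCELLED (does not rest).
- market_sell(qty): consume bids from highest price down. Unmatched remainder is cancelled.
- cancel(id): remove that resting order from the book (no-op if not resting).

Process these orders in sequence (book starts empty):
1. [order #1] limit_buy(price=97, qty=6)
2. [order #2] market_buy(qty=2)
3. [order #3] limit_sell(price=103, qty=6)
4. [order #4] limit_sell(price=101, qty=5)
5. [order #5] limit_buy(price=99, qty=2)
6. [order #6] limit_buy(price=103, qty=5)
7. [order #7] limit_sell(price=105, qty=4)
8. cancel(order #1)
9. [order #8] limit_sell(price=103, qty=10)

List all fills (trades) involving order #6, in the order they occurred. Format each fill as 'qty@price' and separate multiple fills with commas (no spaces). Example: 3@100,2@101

Answer: 5@101

Derivation:
After op 1 [order #1] limit_buy(price=97, qty=6): fills=none; bids=[#1:6@97] asks=[-]
After op 2 [order #2] market_buy(qty=2): fills=none; bids=[#1:6@97] asks=[-]
After op 3 [order #3] limit_sell(price=103, qty=6): fills=none; bids=[#1:6@97] asks=[#3:6@103]
After op 4 [order #4] limit_sell(price=101, qty=5): fills=none; bids=[#1:6@97] asks=[#4:5@101 #3:6@103]
After op 5 [order #5] limit_buy(price=99, qty=2): fills=none; bids=[#5:2@99 #1:6@97] asks=[#4:5@101 #3:6@103]
After op 6 [order #6] limit_buy(price=103, qty=5): fills=#6x#4:5@101; bids=[#5:2@99 #1:6@97] asks=[#3:6@103]
After op 7 [order #7] limit_sell(price=105, qty=4): fills=none; bids=[#5:2@99 #1:6@97] asks=[#3:6@103 #7:4@105]
After op 8 cancel(order #1): fills=none; bids=[#5:2@99] asks=[#3:6@103 #7:4@105]
After op 9 [order #8] limit_sell(price=103, qty=10): fills=none; bids=[#5:2@99] asks=[#3:6@103 #8:10@103 #7:4@105]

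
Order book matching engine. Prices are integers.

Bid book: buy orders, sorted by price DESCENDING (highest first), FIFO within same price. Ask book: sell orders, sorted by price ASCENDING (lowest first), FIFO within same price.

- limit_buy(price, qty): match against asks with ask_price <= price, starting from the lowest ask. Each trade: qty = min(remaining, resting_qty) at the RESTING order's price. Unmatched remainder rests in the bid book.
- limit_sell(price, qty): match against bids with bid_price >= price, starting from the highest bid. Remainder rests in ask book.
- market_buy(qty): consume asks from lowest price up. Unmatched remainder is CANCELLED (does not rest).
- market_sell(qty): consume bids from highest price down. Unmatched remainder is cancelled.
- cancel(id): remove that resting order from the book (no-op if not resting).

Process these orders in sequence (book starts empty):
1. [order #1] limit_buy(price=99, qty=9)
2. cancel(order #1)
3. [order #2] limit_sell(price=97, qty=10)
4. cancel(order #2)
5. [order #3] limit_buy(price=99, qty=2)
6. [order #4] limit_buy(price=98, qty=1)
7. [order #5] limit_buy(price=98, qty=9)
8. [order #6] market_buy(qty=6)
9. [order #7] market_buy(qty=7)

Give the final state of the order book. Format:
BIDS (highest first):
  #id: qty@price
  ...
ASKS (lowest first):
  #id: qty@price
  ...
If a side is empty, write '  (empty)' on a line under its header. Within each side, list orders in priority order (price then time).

Answer: BIDS (highest first):
  #3: 2@99
  #4: 1@98
  #5: 9@98
ASKS (lowest first):
  (empty)

Derivation:
After op 1 [order #1] limit_buy(price=99, qty=9): fills=none; bids=[#1:9@99] asks=[-]
After op 2 cancel(order #1): fills=none; bids=[-] asks=[-]
After op 3 [order #2] limit_sell(price=97, qty=10): fills=none; bids=[-] asks=[#2:10@97]
After op 4 cancel(order #2): fills=none; bids=[-] asks=[-]
After op 5 [order #3] limit_buy(price=99, qty=2): fills=none; bids=[#3:2@99] asks=[-]
After op 6 [order #4] limit_buy(price=98, qty=1): fills=none; bids=[#3:2@99 #4:1@98] asks=[-]
After op 7 [order #5] limit_buy(price=98, qty=9): fills=none; bids=[#3:2@99 #4:1@98 #5:9@98] asks=[-]
After op 8 [order #6] market_buy(qty=6): fills=none; bids=[#3:2@99 #4:1@98 #5:9@98] asks=[-]
After op 9 [order #7] market_buy(qty=7): fills=none; bids=[#3:2@99 #4:1@98 #5:9@98] asks=[-]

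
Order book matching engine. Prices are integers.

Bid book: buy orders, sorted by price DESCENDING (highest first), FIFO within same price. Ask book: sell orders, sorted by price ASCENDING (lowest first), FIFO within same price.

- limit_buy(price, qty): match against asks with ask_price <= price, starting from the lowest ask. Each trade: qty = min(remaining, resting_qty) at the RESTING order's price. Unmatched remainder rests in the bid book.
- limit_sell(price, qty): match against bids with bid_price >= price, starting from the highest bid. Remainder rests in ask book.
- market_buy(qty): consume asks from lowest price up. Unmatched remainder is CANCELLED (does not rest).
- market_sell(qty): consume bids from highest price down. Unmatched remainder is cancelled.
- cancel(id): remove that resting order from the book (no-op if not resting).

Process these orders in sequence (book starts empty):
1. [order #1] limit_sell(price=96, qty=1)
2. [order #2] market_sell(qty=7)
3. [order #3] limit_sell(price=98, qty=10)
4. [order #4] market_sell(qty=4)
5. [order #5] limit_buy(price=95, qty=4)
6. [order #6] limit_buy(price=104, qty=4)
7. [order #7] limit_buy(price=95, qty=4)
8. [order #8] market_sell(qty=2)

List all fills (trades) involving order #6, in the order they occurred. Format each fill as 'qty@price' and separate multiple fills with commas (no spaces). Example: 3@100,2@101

Answer: 1@96,3@98

Derivation:
After op 1 [order #1] limit_sell(price=96, qty=1): fills=none; bids=[-] asks=[#1:1@96]
After op 2 [order #2] market_sell(qty=7): fills=none; bids=[-] asks=[#1:1@96]
After op 3 [order #3] limit_sell(price=98, qty=10): fills=none; bids=[-] asks=[#1:1@96 #3:10@98]
After op 4 [order #4] market_sell(qty=4): fills=none; bids=[-] asks=[#1:1@96 #3:10@98]
After op 5 [order #5] limit_buy(price=95, qty=4): fills=none; bids=[#5:4@95] asks=[#1:1@96 #3:10@98]
After op 6 [order #6] limit_buy(price=104, qty=4): fills=#6x#1:1@96 #6x#3:3@98; bids=[#5:4@95] asks=[#3:7@98]
After op 7 [order #7] limit_buy(price=95, qty=4): fills=none; bids=[#5:4@95 #7:4@95] asks=[#3:7@98]
After op 8 [order #8] market_sell(qty=2): fills=#5x#8:2@95; bids=[#5:2@95 #7:4@95] asks=[#3:7@98]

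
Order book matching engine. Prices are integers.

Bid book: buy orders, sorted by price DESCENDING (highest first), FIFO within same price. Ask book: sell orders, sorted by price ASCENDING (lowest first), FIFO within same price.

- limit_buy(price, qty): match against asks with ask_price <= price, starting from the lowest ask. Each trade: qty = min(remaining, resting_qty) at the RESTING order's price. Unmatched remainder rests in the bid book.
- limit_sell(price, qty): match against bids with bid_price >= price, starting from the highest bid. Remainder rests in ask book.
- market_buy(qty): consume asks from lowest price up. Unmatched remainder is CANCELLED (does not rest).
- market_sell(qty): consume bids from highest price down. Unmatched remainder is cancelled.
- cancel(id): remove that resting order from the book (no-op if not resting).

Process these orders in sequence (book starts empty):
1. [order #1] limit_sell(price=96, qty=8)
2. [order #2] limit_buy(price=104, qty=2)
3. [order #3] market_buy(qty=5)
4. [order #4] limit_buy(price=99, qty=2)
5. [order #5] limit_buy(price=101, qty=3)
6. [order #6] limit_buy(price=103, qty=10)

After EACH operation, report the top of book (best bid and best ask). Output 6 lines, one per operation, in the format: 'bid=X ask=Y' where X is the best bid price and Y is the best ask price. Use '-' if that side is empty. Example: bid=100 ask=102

Answer: bid=- ask=96
bid=- ask=96
bid=- ask=96
bid=99 ask=-
bid=101 ask=-
bid=103 ask=-

Derivation:
After op 1 [order #1] limit_sell(price=96, qty=8): fills=none; bids=[-] asks=[#1:8@96]
After op 2 [order #2] limit_buy(price=104, qty=2): fills=#2x#1:2@96; bids=[-] asks=[#1:6@96]
After op 3 [order #3] market_buy(qty=5): fills=#3x#1:5@96; bids=[-] asks=[#1:1@96]
After op 4 [order #4] limit_buy(price=99, qty=2): fills=#4x#1:1@96; bids=[#4:1@99] asks=[-]
After op 5 [order #5] limit_buy(price=101, qty=3): fills=none; bids=[#5:3@101 #4:1@99] asks=[-]
After op 6 [order #6] limit_buy(price=103, qty=10): fills=none; bids=[#6:10@103 #5:3@101 #4:1@99] asks=[-]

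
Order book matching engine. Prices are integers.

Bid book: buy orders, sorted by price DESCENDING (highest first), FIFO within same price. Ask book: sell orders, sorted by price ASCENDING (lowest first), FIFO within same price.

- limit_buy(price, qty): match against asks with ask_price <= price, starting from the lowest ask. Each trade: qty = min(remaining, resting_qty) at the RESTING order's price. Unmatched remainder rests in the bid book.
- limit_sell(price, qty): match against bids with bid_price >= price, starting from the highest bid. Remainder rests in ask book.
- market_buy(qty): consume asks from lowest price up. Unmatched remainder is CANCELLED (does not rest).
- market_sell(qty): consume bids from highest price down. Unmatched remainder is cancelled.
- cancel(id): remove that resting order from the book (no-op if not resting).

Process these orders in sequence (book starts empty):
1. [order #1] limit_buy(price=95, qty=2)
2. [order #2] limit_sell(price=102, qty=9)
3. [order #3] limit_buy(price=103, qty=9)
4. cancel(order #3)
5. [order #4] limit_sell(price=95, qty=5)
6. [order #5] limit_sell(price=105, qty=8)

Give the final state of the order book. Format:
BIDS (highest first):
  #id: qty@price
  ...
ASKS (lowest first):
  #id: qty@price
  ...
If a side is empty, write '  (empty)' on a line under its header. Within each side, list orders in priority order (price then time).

After op 1 [order #1] limit_buy(price=95, qty=2): fills=none; bids=[#1:2@95] asks=[-]
After op 2 [order #2] limit_sell(price=102, qty=9): fills=none; bids=[#1:2@95] asks=[#2:9@102]
After op 3 [order #3] limit_buy(price=103, qty=9): fills=#3x#2:9@102; bids=[#1:2@95] asks=[-]
After op 4 cancel(order #3): fills=none; bids=[#1:2@95] asks=[-]
After op 5 [order #4] limit_sell(price=95, qty=5): fills=#1x#4:2@95; bids=[-] asks=[#4:3@95]
After op 6 [order #5] limit_sell(price=105, qty=8): fills=none; bids=[-] asks=[#4:3@95 #5:8@105]

Answer: BIDS (highest first):
  (empty)
ASKS (lowest first):
  #4: 3@95
  #5: 8@105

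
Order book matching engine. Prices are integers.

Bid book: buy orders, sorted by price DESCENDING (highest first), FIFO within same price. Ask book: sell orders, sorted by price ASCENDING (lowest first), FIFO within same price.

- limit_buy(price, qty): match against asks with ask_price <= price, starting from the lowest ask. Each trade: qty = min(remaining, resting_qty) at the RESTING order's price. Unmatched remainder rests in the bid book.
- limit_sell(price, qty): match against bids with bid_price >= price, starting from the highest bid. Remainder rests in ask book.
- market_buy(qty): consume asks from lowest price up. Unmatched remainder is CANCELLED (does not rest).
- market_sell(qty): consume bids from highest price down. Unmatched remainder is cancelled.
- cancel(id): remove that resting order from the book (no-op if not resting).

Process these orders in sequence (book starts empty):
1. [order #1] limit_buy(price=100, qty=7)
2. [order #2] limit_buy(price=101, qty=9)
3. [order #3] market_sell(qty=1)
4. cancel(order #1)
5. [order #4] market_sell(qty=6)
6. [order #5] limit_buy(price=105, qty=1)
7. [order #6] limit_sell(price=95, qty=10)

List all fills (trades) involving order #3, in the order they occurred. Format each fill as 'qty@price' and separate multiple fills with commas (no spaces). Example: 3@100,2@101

After op 1 [order #1] limit_buy(price=100, qty=7): fills=none; bids=[#1:7@100] asks=[-]
After op 2 [order #2] limit_buy(price=101, qty=9): fills=none; bids=[#2:9@101 #1:7@100] asks=[-]
After op 3 [order #3] market_sell(qty=1): fills=#2x#3:1@101; bids=[#2:8@101 #1:7@100] asks=[-]
After op 4 cancel(order #1): fills=none; bids=[#2:8@101] asks=[-]
After op 5 [order #4] market_sell(qty=6): fills=#2x#4:6@101; bids=[#2:2@101] asks=[-]
After op 6 [order #5] limit_buy(price=105, qty=1): fills=none; bids=[#5:1@105 #2:2@101] asks=[-]
After op 7 [order #6] limit_sell(price=95, qty=10): fills=#5x#6:1@105 #2x#6:2@101; bids=[-] asks=[#6:7@95]

Answer: 1@101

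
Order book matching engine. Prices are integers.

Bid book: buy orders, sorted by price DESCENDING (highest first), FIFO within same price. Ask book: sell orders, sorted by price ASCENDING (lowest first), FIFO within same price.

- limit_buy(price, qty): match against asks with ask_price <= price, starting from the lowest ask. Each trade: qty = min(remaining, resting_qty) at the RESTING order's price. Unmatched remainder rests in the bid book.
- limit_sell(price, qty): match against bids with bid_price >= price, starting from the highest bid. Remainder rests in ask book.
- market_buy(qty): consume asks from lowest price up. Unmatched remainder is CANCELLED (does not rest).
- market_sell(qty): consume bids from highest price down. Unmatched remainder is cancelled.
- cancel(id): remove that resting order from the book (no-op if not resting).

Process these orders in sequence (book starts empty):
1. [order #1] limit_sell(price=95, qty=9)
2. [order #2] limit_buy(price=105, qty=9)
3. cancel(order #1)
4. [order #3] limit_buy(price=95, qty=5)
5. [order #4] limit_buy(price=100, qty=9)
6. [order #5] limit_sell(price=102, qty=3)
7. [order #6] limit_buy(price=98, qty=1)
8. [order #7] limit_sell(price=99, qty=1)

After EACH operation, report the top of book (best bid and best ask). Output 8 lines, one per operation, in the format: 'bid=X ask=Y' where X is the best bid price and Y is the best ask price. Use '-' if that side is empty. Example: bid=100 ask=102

After op 1 [order #1] limit_sell(price=95, qty=9): fills=none; bids=[-] asks=[#1:9@95]
After op 2 [order #2] limit_buy(price=105, qty=9): fills=#2x#1:9@95; bids=[-] asks=[-]
After op 3 cancel(order #1): fills=none; bids=[-] asks=[-]
After op 4 [order #3] limit_buy(price=95, qty=5): fills=none; bids=[#3:5@95] asks=[-]
After op 5 [order #4] limit_buy(price=100, qty=9): fills=none; bids=[#4:9@100 #3:5@95] asks=[-]
After op 6 [order #5] limit_sell(price=102, qty=3): fills=none; bids=[#4:9@100 #3:5@95] asks=[#5:3@102]
After op 7 [order #6] limit_buy(price=98, qty=1): fills=none; bids=[#4:9@100 #6:1@98 #3:5@95] asks=[#5:3@102]
After op 8 [order #7] limit_sell(price=99, qty=1): fills=#4x#7:1@100; bids=[#4:8@100 #6:1@98 #3:5@95] asks=[#5:3@102]

Answer: bid=- ask=95
bid=- ask=-
bid=- ask=-
bid=95 ask=-
bid=100 ask=-
bid=100 ask=102
bid=100 ask=102
bid=100 ask=102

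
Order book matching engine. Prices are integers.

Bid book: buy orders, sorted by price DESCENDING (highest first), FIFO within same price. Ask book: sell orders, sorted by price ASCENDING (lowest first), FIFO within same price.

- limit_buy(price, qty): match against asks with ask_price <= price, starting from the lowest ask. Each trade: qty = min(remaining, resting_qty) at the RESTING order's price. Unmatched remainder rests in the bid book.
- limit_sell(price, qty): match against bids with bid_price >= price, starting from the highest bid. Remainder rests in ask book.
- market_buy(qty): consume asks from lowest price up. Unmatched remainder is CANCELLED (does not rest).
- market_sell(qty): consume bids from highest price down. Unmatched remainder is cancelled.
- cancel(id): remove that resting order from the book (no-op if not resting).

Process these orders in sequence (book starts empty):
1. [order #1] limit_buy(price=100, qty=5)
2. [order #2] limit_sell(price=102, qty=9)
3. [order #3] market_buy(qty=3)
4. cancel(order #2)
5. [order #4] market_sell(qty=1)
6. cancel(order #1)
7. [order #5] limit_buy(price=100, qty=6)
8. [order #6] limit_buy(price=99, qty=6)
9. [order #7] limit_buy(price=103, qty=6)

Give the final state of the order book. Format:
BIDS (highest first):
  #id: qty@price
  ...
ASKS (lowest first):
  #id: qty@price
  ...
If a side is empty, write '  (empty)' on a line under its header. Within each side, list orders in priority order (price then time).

After op 1 [order #1] limit_buy(price=100, qty=5): fills=none; bids=[#1:5@100] asks=[-]
After op 2 [order #2] limit_sell(price=102, qty=9): fills=none; bids=[#1:5@100] asks=[#2:9@102]
After op 3 [order #3] market_buy(qty=3): fills=#3x#2:3@102; bids=[#1:5@100] asks=[#2:6@102]
After op 4 cancel(order #2): fills=none; bids=[#1:5@100] asks=[-]
After op 5 [order #4] market_sell(qty=1): fills=#1x#4:1@100; bids=[#1:4@100] asks=[-]
After op 6 cancel(order #1): fills=none; bids=[-] asks=[-]
After op 7 [order #5] limit_buy(price=100, qty=6): fills=none; bids=[#5:6@100] asks=[-]
After op 8 [order #6] limit_buy(price=99, qty=6): fills=none; bids=[#5:6@100 #6:6@99] asks=[-]
After op 9 [order #7] limit_buy(price=103, qty=6): fills=none; bids=[#7:6@103 #5:6@100 #6:6@99] asks=[-]

Answer: BIDS (highest first):
  #7: 6@103
  #5: 6@100
  #6: 6@99
ASKS (lowest first):
  (empty)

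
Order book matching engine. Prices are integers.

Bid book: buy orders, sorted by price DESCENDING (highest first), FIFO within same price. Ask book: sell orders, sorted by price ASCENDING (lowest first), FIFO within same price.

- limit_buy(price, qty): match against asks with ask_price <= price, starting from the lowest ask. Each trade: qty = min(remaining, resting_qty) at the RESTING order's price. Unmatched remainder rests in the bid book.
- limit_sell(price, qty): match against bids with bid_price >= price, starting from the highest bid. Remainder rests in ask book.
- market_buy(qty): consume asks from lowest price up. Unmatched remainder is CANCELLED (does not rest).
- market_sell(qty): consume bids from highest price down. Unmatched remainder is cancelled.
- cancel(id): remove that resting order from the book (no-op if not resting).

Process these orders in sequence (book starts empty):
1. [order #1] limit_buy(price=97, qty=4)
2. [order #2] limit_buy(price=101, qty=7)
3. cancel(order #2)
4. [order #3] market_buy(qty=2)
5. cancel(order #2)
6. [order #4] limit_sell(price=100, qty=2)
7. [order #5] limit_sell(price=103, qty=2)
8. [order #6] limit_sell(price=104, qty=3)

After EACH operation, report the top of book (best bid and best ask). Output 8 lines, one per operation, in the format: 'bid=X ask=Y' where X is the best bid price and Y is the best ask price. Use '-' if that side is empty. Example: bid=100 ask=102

After op 1 [order #1] limit_buy(price=97, qty=4): fills=none; bids=[#1:4@97] asks=[-]
After op 2 [order #2] limit_buy(price=101, qty=7): fills=none; bids=[#2:7@101 #1:4@97] asks=[-]
After op 3 cancel(order #2): fills=none; bids=[#1:4@97] asks=[-]
After op 4 [order #3] market_buy(qty=2): fills=none; bids=[#1:4@97] asks=[-]
After op 5 cancel(order #2): fills=none; bids=[#1:4@97] asks=[-]
After op 6 [order #4] limit_sell(price=100, qty=2): fills=none; bids=[#1:4@97] asks=[#4:2@100]
After op 7 [order #5] limit_sell(price=103, qty=2): fills=none; bids=[#1:4@97] asks=[#4:2@100 #5:2@103]
After op 8 [order #6] limit_sell(price=104, qty=3): fills=none; bids=[#1:4@97] asks=[#4:2@100 #5:2@103 #6:3@104]

Answer: bid=97 ask=-
bid=101 ask=-
bid=97 ask=-
bid=97 ask=-
bid=97 ask=-
bid=97 ask=100
bid=97 ask=100
bid=97 ask=100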